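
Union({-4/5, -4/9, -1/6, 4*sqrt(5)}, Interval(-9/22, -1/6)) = Union({-4/5, -4/9, 4*sqrt(5)}, Interval(-9/22, -1/6))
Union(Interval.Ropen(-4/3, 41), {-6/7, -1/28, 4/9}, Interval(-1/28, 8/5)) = Interval.Ropen(-4/3, 41)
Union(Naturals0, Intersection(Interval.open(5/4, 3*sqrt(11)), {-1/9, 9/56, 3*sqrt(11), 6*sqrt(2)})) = Union({6*sqrt(2)}, Naturals0)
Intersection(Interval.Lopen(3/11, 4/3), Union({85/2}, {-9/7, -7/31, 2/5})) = {2/5}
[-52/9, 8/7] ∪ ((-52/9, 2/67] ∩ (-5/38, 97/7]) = [-52/9, 8/7]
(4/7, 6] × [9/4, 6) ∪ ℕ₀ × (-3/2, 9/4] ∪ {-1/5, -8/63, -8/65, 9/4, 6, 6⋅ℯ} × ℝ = (ℕ₀ × (-3/2, 9/4]) ∪ ({-1/5, -8/63, -8/65, 9/4, 6, 6⋅ℯ} × ℝ) ∪ ((4/7, 6] × [9/4, 6))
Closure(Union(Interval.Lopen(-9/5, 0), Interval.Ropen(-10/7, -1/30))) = Interval(-9/5, 0)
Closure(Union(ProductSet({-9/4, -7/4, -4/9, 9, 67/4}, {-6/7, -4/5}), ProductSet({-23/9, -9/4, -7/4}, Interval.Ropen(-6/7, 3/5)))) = Union(ProductSet({-23/9, -9/4, -7/4}, Interval(-6/7, 3/5)), ProductSet({-9/4, -7/4, -4/9, 9, 67/4}, {-6/7, -4/5}))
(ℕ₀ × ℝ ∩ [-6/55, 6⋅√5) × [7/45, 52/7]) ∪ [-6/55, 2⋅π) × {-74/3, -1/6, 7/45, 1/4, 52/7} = ({0, 1, …, 13} × [7/45, 52/7]) ∪ ([-6/55, 2⋅π) × {-74/3, -1/6, 7/45, 1/4, 52/7})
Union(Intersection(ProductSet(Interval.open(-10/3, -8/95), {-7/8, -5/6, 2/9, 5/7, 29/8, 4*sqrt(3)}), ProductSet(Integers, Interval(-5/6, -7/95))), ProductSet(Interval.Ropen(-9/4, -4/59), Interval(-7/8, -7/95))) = Union(ProductSet(Interval.Ropen(-9/4, -4/59), Interval(-7/8, -7/95)), ProductSet(Range(-3, 0, 1), {-5/6}))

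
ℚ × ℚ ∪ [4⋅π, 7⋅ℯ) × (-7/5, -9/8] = (ℚ × ℚ) ∪ ([4⋅π, 7⋅ℯ) × (-7/5, -9/8])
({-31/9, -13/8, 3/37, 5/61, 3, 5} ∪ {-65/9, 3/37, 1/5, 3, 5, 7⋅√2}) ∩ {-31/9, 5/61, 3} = {-31/9, 5/61, 3}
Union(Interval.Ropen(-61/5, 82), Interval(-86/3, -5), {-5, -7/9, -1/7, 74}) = Interval.Ropen(-86/3, 82)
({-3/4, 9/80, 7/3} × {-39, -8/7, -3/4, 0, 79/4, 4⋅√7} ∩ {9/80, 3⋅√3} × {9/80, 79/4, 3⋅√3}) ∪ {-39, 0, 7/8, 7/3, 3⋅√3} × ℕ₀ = ({9/80} × {79/4}) ∪ ({-39, 0, 7/8, 7/3, 3⋅√3} × ℕ₀)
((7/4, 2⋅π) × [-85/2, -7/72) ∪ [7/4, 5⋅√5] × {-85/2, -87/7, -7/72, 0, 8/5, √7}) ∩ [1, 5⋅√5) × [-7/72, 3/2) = [7/4, 5⋅√5) × {-7/72, 0}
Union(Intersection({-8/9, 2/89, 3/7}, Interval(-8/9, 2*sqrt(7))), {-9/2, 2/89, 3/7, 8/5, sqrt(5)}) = {-9/2, -8/9, 2/89, 3/7, 8/5, sqrt(5)}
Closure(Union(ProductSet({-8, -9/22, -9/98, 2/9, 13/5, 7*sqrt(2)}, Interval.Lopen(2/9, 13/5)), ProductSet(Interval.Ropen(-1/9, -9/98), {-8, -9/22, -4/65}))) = Union(ProductSet({-8, -9/22, -9/98, 2/9, 13/5, 7*sqrt(2)}, Interval(2/9, 13/5)), ProductSet(Interval(-1/9, -9/98), {-8, -9/22, -4/65}))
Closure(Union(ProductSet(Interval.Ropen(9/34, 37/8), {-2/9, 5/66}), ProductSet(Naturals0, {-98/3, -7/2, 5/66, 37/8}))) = Union(ProductSet(Interval(9/34, 37/8), {-2/9, 5/66}), ProductSet(Naturals0, {-98/3, -7/2, 5/66, 37/8}))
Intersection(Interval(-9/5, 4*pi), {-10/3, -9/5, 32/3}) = {-9/5, 32/3}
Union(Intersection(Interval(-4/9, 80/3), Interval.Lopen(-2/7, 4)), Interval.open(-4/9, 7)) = Interval.open(-4/9, 7)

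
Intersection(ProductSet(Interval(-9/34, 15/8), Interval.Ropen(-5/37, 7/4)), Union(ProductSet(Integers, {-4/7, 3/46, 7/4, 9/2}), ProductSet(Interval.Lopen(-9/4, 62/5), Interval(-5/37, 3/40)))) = ProductSet(Interval(-9/34, 15/8), Interval(-5/37, 3/40))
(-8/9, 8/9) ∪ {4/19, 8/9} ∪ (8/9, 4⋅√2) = (-8/9, 4⋅√2)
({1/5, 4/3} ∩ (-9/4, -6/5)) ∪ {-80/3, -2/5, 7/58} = {-80/3, -2/5, 7/58}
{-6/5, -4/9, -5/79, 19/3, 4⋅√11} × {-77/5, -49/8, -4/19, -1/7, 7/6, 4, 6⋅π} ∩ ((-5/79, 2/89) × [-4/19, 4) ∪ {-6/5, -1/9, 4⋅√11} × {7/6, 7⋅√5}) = {-6/5, 4⋅√11} × {7/6}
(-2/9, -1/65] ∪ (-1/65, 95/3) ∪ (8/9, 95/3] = (-2/9, 95/3]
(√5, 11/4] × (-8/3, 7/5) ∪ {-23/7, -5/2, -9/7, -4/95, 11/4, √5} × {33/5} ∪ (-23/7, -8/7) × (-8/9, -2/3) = ((-23/7, -8/7) × (-8/9, -2/3)) ∪ ({-23/7, -5/2, -9/7, -4/95, 11/4, √5} × {33/5}) ∪ ((√5, 11/4] × (-8/3, 7/5))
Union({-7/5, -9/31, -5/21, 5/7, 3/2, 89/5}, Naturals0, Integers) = Union({-7/5, -9/31, -5/21, 5/7, 3/2, 89/5}, Integers)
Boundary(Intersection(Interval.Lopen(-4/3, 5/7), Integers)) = Range(-1, 1, 1)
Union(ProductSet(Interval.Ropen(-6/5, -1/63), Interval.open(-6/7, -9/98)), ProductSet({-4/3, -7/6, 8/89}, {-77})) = Union(ProductSet({-4/3, -7/6, 8/89}, {-77}), ProductSet(Interval.Ropen(-6/5, -1/63), Interval.open(-6/7, -9/98)))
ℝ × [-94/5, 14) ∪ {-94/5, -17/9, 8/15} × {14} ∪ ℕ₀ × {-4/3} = ({-94/5, -17/9, 8/15} × {14}) ∪ (ℝ × [-94/5, 14))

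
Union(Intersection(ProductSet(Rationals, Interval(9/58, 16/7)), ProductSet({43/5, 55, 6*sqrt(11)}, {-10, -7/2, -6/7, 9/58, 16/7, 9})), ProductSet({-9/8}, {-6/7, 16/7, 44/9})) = Union(ProductSet({-9/8}, {-6/7, 16/7, 44/9}), ProductSet({43/5, 55}, {9/58, 16/7}))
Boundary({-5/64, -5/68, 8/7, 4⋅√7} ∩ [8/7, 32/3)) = {8/7, 4⋅√7}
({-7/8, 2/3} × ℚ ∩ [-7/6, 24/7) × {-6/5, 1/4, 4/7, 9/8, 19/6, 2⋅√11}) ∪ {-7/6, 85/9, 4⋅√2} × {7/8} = ({-7/8, 2/3} × {-6/5, 1/4, 4/7, 9/8, 19/6}) ∪ ({-7/6, 85/9, 4⋅√2} × {7/8})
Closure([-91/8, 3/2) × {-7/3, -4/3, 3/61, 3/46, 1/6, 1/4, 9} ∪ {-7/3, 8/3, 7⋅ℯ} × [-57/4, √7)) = ({-7/3, 8/3, 7⋅ℯ} × [-57/4, √7]) ∪ ([-91/8, 3/2] × {-7/3, -4/3, 3/61, 3/46, 1/6, 1/4, 9})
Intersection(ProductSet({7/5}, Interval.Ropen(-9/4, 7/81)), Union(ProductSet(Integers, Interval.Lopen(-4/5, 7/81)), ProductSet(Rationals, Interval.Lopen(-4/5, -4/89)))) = ProductSet({7/5}, Interval.Lopen(-4/5, -4/89))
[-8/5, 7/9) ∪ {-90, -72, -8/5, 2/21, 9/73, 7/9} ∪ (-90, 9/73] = [-90, 7/9]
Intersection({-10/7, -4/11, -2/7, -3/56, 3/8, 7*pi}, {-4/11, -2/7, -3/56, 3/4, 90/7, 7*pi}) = {-4/11, -2/7, -3/56, 7*pi}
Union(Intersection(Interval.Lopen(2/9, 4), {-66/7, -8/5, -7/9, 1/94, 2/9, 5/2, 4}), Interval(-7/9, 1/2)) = Union({5/2, 4}, Interval(-7/9, 1/2))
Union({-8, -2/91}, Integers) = Union({-2/91}, Integers)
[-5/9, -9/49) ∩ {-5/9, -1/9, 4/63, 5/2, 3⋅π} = {-5/9}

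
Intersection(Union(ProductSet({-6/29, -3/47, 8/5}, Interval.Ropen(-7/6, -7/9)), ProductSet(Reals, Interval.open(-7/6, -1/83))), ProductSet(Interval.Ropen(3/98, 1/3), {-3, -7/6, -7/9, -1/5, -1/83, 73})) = ProductSet(Interval.Ropen(3/98, 1/3), {-7/9, -1/5})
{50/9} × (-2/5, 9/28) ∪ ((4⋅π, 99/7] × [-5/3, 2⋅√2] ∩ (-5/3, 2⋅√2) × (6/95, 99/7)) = {50/9} × (-2/5, 9/28)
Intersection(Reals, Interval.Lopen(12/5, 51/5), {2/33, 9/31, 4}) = {4}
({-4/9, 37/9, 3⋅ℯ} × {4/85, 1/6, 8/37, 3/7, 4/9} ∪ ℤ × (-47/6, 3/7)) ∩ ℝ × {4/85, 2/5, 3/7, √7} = (ℤ × {4/85, 2/5}) ∪ ({-4/9, 37/9, 3⋅ℯ} × {4/85, 3/7})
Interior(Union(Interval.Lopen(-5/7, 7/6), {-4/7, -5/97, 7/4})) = Interval.open(-5/7, 7/6)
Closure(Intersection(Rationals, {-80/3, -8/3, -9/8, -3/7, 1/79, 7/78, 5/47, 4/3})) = {-80/3, -8/3, -9/8, -3/7, 1/79, 7/78, 5/47, 4/3}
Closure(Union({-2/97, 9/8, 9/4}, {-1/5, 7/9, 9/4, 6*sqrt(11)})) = {-1/5, -2/97, 7/9, 9/8, 9/4, 6*sqrt(11)}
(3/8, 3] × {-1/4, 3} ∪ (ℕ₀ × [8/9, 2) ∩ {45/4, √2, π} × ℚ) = (3/8, 3] × {-1/4, 3}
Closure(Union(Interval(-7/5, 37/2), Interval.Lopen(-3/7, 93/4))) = Interval(-7/5, 93/4)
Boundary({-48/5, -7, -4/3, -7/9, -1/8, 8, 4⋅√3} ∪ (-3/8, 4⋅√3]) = {-48/5, -7, -4/3, -7/9, -3/8, 8, 4⋅√3}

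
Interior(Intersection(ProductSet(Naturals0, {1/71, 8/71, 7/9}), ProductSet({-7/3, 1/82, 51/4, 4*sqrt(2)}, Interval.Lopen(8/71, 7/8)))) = EmptySet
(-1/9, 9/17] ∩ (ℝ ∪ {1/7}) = (-1/9, 9/17]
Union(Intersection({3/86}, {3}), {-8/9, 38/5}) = {-8/9, 38/5}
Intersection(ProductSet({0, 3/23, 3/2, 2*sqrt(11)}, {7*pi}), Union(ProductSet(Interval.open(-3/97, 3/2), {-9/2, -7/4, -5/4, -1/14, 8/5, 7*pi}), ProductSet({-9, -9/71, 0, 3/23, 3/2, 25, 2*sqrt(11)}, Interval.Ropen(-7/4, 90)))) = ProductSet({0, 3/23, 3/2, 2*sqrt(11)}, {7*pi})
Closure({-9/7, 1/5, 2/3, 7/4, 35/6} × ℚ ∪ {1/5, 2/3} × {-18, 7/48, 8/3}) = {-9/7, 1/5, 2/3, 7/4, 35/6} × ℝ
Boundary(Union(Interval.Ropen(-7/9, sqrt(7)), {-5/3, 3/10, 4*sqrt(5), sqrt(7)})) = {-5/3, -7/9, 4*sqrt(5), sqrt(7)}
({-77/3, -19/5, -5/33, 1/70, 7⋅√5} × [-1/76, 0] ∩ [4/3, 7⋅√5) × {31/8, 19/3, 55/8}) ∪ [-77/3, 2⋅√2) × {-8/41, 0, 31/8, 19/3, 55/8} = [-77/3, 2⋅√2) × {-8/41, 0, 31/8, 19/3, 55/8}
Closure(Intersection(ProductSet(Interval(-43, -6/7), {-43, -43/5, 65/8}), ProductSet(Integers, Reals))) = ProductSet(Range(-43, 0, 1), {-43, -43/5, 65/8})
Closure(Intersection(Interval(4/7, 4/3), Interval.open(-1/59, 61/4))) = Interval(4/7, 4/3)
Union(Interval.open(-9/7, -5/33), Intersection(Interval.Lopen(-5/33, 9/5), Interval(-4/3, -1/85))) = Union(Interval.open(-9/7, -5/33), Interval.Lopen(-5/33, -1/85))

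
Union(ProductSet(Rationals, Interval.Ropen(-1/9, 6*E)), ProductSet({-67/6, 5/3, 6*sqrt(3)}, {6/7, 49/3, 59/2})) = Union(ProductSet({-67/6, 5/3, 6*sqrt(3)}, {6/7, 49/3, 59/2}), ProductSet(Rationals, Interval.Ropen(-1/9, 6*E)))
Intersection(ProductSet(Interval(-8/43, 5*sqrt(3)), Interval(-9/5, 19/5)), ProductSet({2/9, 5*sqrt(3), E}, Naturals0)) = ProductSet({2/9, 5*sqrt(3), E}, Range(0, 4, 1))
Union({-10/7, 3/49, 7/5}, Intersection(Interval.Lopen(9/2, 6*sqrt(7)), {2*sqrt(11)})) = {-10/7, 3/49, 7/5, 2*sqrt(11)}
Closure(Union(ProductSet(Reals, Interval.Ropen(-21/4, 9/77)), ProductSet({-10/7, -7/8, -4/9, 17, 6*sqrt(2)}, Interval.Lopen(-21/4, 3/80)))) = ProductSet(Reals, Interval(-21/4, 9/77))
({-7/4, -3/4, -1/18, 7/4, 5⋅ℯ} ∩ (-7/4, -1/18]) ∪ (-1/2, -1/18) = {-3/4} ∪ (-1/2, -1/18]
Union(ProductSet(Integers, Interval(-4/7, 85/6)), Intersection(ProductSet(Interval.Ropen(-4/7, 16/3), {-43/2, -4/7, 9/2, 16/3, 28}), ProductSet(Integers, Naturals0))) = Union(ProductSet(Integers, Interval(-4/7, 85/6)), ProductSet(Range(0, 6, 1), {28}))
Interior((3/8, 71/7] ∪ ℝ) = (-∞, ∞)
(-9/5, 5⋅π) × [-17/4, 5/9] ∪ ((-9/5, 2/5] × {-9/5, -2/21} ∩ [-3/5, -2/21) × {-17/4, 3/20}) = (-9/5, 5⋅π) × [-17/4, 5/9]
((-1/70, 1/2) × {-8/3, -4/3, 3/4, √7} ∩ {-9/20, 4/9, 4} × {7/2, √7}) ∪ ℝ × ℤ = (ℝ × ℤ) ∪ ({4/9} × {√7})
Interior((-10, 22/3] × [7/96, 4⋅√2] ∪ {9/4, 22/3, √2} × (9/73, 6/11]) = (-10, 22/3) × (7/96, 4⋅√2)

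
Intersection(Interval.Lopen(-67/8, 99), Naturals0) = Range(0, 100, 1)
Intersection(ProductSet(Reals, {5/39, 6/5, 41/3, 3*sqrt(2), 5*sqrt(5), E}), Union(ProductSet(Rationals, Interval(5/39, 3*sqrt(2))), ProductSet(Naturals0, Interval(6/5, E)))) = ProductSet(Rationals, {5/39, 6/5, 3*sqrt(2), E})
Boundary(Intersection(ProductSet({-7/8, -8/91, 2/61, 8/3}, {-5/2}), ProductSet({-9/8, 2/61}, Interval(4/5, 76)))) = EmptySet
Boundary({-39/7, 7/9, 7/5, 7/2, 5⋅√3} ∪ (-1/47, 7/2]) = {-39/7, -1/47, 7/2, 5⋅√3}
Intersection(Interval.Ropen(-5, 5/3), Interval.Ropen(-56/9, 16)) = Interval.Ropen(-5, 5/3)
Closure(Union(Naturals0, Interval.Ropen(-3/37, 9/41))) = Union(Complement(Naturals0, Interval.open(-3/37, 9/41)), Interval(-3/37, 9/41), Naturals0)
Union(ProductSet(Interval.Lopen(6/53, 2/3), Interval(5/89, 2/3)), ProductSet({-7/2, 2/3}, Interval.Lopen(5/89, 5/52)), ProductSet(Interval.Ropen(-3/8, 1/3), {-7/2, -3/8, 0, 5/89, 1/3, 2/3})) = Union(ProductSet({-7/2, 2/3}, Interval.Lopen(5/89, 5/52)), ProductSet(Interval.Ropen(-3/8, 1/3), {-7/2, -3/8, 0, 5/89, 1/3, 2/3}), ProductSet(Interval.Lopen(6/53, 2/3), Interval(5/89, 2/3)))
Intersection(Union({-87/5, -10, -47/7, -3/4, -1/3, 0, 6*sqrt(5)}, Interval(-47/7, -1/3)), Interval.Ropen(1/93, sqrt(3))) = EmptySet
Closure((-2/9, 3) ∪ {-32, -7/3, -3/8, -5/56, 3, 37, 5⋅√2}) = {-32, -7/3, -3/8, 37, 5⋅√2} ∪ [-2/9, 3]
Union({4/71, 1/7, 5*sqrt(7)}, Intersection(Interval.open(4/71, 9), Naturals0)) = Union({4/71, 1/7, 5*sqrt(7)}, Range(1, 9, 1))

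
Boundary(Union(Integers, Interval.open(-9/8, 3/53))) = Union(Complement(Integers, Interval.open(-9/8, 3/53)), {-9/8, 3/53})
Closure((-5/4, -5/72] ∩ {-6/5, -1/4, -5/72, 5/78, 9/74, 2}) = {-6/5, -1/4, -5/72}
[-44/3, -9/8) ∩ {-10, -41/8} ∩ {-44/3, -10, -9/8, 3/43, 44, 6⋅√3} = {-10}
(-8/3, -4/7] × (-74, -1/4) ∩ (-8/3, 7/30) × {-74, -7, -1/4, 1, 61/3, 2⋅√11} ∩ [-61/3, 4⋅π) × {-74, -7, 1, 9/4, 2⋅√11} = (-8/3, -4/7] × {-7}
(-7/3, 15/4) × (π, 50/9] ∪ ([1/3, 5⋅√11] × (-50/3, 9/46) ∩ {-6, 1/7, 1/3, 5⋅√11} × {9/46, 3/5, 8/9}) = (-7/3, 15/4) × (π, 50/9]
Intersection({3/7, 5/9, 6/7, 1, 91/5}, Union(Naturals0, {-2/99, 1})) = {1}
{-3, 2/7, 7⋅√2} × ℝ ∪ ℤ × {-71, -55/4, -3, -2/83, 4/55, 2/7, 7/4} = ({-3, 2/7, 7⋅√2} × ℝ) ∪ (ℤ × {-71, -55/4, -3, -2/83, 4/55, 2/7, 7/4})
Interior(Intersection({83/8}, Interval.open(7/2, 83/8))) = EmptySet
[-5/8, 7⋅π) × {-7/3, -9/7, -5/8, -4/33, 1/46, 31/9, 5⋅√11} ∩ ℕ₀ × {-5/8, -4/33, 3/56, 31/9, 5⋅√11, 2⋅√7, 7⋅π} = {0, 1, …, 21} × {-5/8, -4/33, 31/9, 5⋅√11}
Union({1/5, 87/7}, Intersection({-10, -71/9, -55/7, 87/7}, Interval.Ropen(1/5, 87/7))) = {1/5, 87/7}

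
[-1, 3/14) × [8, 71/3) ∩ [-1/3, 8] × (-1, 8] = [-1/3, 3/14) × {8}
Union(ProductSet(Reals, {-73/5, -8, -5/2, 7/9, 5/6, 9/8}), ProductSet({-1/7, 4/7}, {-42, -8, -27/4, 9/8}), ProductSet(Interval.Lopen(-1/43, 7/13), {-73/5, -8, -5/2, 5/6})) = Union(ProductSet({-1/7, 4/7}, {-42, -8, -27/4, 9/8}), ProductSet(Reals, {-73/5, -8, -5/2, 7/9, 5/6, 9/8}))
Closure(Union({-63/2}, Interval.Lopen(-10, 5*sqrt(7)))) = Union({-63/2}, Interval(-10, 5*sqrt(7)))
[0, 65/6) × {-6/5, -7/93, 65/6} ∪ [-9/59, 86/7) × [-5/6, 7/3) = ([0, 65/6) × {-6/5, -7/93, 65/6}) ∪ ([-9/59, 86/7) × [-5/6, 7/3))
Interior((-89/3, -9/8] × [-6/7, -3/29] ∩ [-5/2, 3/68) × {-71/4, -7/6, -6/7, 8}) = ∅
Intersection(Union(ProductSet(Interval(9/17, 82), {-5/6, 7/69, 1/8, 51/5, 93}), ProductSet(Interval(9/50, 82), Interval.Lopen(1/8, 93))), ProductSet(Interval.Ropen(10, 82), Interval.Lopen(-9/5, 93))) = ProductSet(Interval.Ropen(10, 82), Union({-5/6, 7/69}, Interval(1/8, 93)))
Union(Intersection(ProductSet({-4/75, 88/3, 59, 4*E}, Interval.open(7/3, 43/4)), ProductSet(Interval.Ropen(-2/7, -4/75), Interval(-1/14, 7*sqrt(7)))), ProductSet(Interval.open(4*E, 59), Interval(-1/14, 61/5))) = ProductSet(Interval.open(4*E, 59), Interval(-1/14, 61/5))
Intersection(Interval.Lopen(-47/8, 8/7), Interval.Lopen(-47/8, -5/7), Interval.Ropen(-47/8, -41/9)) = Interval.open(-47/8, -41/9)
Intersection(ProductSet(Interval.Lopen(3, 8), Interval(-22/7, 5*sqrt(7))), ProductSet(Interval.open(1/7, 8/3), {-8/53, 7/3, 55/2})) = EmptySet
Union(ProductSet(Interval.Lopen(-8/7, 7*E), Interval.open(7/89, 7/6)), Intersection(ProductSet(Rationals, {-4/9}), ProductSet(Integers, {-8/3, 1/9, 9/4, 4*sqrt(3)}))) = ProductSet(Interval.Lopen(-8/7, 7*E), Interval.open(7/89, 7/6))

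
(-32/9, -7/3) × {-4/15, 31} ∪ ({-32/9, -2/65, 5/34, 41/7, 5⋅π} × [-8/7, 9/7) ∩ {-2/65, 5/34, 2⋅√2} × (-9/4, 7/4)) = ({-2/65, 5/34} × [-8/7, 9/7)) ∪ ((-32/9, -7/3) × {-4/15, 31})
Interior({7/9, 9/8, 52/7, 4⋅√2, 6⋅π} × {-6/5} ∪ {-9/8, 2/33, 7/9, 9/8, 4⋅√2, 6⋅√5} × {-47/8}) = ∅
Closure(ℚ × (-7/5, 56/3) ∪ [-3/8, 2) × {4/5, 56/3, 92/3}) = (ℝ × [-7/5, 56/3]) ∪ ([-3/8, 2] × {4/5, 56/3, 92/3})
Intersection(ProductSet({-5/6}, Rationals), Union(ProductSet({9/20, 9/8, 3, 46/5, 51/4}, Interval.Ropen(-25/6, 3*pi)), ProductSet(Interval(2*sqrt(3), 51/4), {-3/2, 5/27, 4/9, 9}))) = EmptySet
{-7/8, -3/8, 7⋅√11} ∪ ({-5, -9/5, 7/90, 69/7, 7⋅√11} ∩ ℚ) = {-5, -9/5, -7/8, -3/8, 7/90, 69/7, 7⋅√11}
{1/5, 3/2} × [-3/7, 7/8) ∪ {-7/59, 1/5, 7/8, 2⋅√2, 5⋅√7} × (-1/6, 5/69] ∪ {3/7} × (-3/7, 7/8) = ({3/7} × (-3/7, 7/8)) ∪ ({1/5, 3/2} × [-3/7, 7/8)) ∪ ({-7/59, 1/5, 7/8, 2⋅√2, 5⋅√7} × (-1/6, 5/69])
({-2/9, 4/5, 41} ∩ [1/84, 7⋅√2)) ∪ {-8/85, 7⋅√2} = {-8/85, 4/5, 7⋅√2}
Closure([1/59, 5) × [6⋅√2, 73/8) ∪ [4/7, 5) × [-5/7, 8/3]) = ([4/7, 5] × [-5/7, 8/3]) ∪ ({1/59, 5} × [6⋅√2, 73/8]) ∪ ([1/59, 5] × {73/8, 6⋅√2}) ∪ ([1/59, 5) × [6⋅√2, 73/8))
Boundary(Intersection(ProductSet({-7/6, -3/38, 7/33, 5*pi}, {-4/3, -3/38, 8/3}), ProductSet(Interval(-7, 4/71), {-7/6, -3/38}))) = ProductSet({-7/6, -3/38}, {-3/38})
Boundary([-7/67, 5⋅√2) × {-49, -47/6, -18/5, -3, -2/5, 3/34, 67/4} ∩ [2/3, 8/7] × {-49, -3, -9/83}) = [2/3, 8/7] × {-49, -3}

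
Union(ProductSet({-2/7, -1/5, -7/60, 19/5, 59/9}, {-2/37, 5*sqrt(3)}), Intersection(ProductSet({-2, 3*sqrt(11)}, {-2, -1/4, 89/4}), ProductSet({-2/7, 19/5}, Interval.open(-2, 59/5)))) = ProductSet({-2/7, -1/5, -7/60, 19/5, 59/9}, {-2/37, 5*sqrt(3)})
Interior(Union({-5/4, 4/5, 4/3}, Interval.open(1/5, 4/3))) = Interval.open(1/5, 4/3)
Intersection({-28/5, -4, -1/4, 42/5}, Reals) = {-28/5, -4, -1/4, 42/5}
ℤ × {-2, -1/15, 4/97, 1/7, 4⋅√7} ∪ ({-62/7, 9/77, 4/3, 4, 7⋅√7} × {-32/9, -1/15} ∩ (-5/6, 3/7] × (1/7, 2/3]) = ℤ × {-2, -1/15, 4/97, 1/7, 4⋅√7}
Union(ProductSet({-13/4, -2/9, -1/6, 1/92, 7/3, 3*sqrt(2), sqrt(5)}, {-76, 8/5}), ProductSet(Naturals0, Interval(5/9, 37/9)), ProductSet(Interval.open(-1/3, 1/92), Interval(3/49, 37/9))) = Union(ProductSet({-13/4, -2/9, -1/6, 1/92, 7/3, 3*sqrt(2), sqrt(5)}, {-76, 8/5}), ProductSet(Interval.open(-1/3, 1/92), Interval(3/49, 37/9)), ProductSet(Naturals0, Interval(5/9, 37/9)))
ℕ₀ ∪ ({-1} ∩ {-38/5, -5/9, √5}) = ℕ₀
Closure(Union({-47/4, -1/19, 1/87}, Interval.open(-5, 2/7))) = Union({-47/4}, Interval(-5, 2/7))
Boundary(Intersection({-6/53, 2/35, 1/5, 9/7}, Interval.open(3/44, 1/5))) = EmptySet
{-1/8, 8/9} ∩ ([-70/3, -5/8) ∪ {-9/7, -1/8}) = {-1/8}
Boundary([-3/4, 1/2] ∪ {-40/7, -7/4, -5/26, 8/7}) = {-40/7, -7/4, -3/4, 1/2, 8/7}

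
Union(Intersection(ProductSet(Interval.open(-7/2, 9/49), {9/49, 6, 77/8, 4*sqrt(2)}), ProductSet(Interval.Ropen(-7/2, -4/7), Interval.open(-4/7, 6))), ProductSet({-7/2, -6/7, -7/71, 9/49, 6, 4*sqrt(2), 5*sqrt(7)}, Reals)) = Union(ProductSet({-7/2, -6/7, -7/71, 9/49, 6, 4*sqrt(2), 5*sqrt(7)}, Reals), ProductSet(Interval.open(-7/2, -4/7), {9/49, 4*sqrt(2)}))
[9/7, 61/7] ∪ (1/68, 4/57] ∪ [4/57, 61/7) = (1/68, 61/7]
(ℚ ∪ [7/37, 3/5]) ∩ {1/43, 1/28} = {1/43, 1/28}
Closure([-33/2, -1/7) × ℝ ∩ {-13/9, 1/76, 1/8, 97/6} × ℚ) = {-13/9} × ℝ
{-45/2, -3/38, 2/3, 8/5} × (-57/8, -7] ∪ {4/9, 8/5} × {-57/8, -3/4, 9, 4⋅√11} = ({-45/2, -3/38, 2/3, 8/5} × (-57/8, -7]) ∪ ({4/9, 8/5} × {-57/8, -3/4, 9, 4⋅√11})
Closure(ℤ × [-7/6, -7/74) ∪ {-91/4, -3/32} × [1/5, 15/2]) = (ℤ × [-7/6, -7/74]) ∪ ({-91/4, -3/32} × [1/5, 15/2])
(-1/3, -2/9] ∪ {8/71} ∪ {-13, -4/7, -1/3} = {-13, -4/7, 8/71} ∪ [-1/3, -2/9]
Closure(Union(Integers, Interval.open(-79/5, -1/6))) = Union(Integers, Interval(-79/5, -1/6))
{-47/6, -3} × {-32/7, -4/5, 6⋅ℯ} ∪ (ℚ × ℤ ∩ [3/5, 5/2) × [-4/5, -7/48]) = {-47/6, -3} × {-32/7, -4/5, 6⋅ℯ}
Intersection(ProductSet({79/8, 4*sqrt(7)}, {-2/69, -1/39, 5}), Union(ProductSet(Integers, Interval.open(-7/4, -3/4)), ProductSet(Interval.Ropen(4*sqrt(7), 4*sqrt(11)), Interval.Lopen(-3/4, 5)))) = ProductSet({4*sqrt(7)}, {-2/69, -1/39, 5})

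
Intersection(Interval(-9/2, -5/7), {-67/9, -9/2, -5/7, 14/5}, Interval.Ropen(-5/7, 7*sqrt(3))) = {-5/7}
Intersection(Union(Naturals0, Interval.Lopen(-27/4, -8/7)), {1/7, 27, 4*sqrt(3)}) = {27}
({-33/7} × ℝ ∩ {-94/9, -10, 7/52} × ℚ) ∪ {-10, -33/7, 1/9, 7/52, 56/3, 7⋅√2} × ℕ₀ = {-10, -33/7, 1/9, 7/52, 56/3, 7⋅√2} × ℕ₀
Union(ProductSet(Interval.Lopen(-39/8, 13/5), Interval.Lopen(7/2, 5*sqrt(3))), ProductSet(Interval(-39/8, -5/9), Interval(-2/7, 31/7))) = Union(ProductSet(Interval(-39/8, -5/9), Interval(-2/7, 31/7)), ProductSet(Interval.Lopen(-39/8, 13/5), Interval.Lopen(7/2, 5*sqrt(3))))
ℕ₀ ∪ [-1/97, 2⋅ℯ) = [-1/97, 2⋅ℯ) ∪ ℕ₀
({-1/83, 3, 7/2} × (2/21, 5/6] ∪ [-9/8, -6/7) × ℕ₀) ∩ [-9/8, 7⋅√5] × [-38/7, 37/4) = ({-1/83, 3, 7/2} × (2/21, 5/6]) ∪ ([-9/8, -6/7) × {0, 1, …, 9})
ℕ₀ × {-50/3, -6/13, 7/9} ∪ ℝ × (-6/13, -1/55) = (ℕ₀ × {-50/3, -6/13, 7/9}) ∪ (ℝ × (-6/13, -1/55))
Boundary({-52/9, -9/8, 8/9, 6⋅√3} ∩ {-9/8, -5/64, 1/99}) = {-9/8}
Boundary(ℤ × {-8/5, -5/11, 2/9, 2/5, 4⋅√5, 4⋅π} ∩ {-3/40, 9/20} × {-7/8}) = ∅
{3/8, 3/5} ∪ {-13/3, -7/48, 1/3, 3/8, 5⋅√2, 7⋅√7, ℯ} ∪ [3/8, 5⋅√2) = {-13/3, -7/48, 1/3, 7⋅√7} ∪ [3/8, 5⋅√2]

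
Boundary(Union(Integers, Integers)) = Integers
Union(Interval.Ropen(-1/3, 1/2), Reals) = Interval(-oo, oo)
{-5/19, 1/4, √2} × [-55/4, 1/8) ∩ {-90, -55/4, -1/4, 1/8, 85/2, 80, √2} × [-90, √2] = {√2} × [-55/4, 1/8)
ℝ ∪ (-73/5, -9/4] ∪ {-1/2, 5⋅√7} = (-∞, ∞)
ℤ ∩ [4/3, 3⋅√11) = {2, 3, …, 9}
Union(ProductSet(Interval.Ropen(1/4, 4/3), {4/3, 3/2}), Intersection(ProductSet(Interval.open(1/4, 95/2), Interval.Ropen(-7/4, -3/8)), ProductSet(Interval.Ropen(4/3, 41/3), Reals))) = Union(ProductSet(Interval.Ropen(1/4, 4/3), {4/3, 3/2}), ProductSet(Interval.Ropen(4/3, 41/3), Interval.Ropen(-7/4, -3/8)))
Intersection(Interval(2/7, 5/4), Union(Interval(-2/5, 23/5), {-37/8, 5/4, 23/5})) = Interval(2/7, 5/4)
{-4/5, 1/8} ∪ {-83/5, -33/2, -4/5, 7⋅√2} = {-83/5, -33/2, -4/5, 1/8, 7⋅√2}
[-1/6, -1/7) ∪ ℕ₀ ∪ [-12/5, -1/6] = [-12/5, -1/7) ∪ ℕ₀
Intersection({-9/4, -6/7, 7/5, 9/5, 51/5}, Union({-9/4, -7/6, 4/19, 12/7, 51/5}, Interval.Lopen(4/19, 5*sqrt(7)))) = {-9/4, 7/5, 9/5, 51/5}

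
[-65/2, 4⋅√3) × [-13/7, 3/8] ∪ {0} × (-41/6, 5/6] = ({0} × (-41/6, 5/6]) ∪ ([-65/2, 4⋅√3) × [-13/7, 3/8])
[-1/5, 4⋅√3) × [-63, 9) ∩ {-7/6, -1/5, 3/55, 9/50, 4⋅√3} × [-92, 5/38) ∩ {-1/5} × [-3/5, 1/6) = {-1/5} × [-3/5, 5/38)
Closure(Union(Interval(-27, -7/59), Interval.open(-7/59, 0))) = Interval(-27, 0)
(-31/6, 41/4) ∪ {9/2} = (-31/6, 41/4)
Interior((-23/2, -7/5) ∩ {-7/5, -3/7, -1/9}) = ∅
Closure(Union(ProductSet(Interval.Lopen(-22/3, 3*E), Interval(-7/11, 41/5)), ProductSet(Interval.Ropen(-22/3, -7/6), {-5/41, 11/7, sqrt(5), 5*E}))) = Union(ProductSet(Interval(-22/3, -7/6), {5*E}), ProductSet(Interval.Ropen(-22/3, -7/6), {-5/41, 11/7, sqrt(5), 5*E}), ProductSet(Interval(-22/3, 3*E), Interval(-7/11, 41/5)))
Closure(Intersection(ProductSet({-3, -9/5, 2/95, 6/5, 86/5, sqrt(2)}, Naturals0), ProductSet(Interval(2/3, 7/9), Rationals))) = EmptySet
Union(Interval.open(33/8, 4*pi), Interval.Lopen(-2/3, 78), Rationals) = Union(Interval(-2/3, 78), Rationals)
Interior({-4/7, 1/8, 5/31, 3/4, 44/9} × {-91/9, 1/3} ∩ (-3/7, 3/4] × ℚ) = ∅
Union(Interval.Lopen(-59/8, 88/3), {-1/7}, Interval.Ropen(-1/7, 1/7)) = Interval.Lopen(-59/8, 88/3)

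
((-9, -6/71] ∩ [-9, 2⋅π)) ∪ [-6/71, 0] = (-9, 0]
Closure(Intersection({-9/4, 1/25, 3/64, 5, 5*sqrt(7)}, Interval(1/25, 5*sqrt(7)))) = {1/25, 3/64, 5, 5*sqrt(7)}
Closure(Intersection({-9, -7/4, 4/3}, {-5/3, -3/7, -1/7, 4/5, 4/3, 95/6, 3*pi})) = {4/3}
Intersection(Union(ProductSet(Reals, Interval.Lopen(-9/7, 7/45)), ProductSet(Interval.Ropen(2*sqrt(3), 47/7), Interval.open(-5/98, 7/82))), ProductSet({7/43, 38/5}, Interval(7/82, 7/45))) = ProductSet({7/43, 38/5}, Interval(7/82, 7/45))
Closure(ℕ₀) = ℕ₀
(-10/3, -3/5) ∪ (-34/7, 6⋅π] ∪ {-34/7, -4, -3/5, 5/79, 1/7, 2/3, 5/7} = [-34/7, 6⋅π]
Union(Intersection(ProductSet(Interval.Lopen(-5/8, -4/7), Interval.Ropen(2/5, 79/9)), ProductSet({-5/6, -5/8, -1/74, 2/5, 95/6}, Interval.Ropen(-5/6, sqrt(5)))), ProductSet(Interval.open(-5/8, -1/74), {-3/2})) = ProductSet(Interval.open(-5/8, -1/74), {-3/2})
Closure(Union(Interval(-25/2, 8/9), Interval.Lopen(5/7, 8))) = Interval(-25/2, 8)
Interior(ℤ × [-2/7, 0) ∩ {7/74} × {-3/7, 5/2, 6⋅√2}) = ∅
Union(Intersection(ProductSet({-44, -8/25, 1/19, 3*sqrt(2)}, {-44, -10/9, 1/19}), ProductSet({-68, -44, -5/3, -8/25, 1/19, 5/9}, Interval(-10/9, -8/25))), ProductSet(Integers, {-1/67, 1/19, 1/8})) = Union(ProductSet({-44, -8/25, 1/19}, {-10/9}), ProductSet(Integers, {-1/67, 1/19, 1/8}))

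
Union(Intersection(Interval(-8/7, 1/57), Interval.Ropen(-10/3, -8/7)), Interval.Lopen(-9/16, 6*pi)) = Interval.Lopen(-9/16, 6*pi)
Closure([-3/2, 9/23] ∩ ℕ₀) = {0}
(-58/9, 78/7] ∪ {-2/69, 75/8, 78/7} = (-58/9, 78/7]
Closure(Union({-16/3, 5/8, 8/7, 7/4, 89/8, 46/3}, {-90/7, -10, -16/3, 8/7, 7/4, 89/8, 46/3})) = {-90/7, -10, -16/3, 5/8, 8/7, 7/4, 89/8, 46/3}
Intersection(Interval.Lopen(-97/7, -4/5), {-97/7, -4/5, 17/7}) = {-4/5}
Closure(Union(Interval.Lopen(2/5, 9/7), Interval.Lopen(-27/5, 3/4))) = Interval(-27/5, 9/7)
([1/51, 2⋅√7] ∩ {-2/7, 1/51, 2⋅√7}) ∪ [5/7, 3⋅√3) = {1/51, 2⋅√7} ∪ [5/7, 3⋅√3)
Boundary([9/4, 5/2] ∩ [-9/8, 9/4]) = {9/4}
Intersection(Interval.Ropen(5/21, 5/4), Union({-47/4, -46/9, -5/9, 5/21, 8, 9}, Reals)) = Interval.Ropen(5/21, 5/4)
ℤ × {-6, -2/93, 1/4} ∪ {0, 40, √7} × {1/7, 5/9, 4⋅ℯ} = (ℤ × {-6, -2/93, 1/4}) ∪ ({0, 40, √7} × {1/7, 5/9, 4⋅ℯ})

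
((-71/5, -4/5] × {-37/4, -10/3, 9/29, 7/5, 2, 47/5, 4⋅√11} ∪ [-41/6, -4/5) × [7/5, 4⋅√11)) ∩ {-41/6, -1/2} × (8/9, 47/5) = {-41/6} × [7/5, 47/5)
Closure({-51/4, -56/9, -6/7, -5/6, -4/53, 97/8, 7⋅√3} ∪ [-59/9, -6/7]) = {-51/4, -5/6, -4/53, 97/8, 7⋅√3} ∪ [-59/9, -6/7]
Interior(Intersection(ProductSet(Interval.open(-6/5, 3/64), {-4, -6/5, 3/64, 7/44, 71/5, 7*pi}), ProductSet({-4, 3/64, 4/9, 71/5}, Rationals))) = EmptySet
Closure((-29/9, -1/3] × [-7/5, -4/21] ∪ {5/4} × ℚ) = ({5/4} × ℝ) ∪ ([-29/9, -1/3] × [-7/5, -4/21])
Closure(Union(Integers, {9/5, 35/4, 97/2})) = Union({9/5, 35/4, 97/2}, Integers)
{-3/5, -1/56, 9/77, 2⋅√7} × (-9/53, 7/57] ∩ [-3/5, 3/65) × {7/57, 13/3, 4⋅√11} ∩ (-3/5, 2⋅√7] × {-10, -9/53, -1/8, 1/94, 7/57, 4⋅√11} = {-1/56} × {7/57}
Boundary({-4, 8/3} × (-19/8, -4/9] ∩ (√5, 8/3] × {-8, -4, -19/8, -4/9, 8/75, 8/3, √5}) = {8/3} × {-4/9}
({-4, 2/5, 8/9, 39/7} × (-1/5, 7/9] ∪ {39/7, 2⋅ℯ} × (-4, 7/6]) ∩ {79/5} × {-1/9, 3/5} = ∅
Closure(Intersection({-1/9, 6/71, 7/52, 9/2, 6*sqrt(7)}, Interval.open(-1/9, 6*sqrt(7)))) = {6/71, 7/52, 9/2}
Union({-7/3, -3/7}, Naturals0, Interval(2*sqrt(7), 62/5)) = Union({-7/3, -3/7}, Interval(2*sqrt(7), 62/5), Naturals0)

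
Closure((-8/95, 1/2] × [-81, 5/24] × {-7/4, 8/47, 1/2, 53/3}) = [-8/95, 1/2] × [-81, 5/24] × {-7/4, 8/47, 1/2, 53/3}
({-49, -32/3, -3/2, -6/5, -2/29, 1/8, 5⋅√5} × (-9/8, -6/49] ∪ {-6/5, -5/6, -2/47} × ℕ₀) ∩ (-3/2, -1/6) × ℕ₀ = {-6/5, -5/6} × ℕ₀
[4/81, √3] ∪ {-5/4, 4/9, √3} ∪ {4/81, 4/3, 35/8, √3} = {-5/4, 35/8} ∪ [4/81, √3]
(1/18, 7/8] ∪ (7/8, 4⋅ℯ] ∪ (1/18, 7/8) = (1/18, 4⋅ℯ]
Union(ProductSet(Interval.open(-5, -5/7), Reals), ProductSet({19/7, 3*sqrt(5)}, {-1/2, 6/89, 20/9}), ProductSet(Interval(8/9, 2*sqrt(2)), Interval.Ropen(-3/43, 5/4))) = Union(ProductSet({19/7, 3*sqrt(5)}, {-1/2, 6/89, 20/9}), ProductSet(Interval.open(-5, -5/7), Reals), ProductSet(Interval(8/9, 2*sqrt(2)), Interval.Ropen(-3/43, 5/4)))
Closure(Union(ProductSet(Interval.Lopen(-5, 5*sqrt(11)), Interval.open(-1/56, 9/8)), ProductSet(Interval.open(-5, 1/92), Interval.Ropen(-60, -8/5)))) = Union(ProductSet({-5, 1/92}, Interval(-60, -8/5)), ProductSet({-5, 5*sqrt(11)}, Interval(-1/56, 9/8)), ProductSet(Interval(-5, 1/92), {-60, -8/5}), ProductSet(Interval.open(-5, 1/92), Interval.Ropen(-60, -8/5)), ProductSet(Interval(-5, 5*sqrt(11)), {-1/56, 9/8}), ProductSet(Interval.Lopen(-5, 5*sqrt(11)), Interval.open(-1/56, 9/8)))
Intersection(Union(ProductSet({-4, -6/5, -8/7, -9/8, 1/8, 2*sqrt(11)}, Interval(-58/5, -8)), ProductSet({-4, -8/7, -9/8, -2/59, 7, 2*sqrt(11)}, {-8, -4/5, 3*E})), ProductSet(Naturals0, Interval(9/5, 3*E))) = ProductSet({7}, {3*E})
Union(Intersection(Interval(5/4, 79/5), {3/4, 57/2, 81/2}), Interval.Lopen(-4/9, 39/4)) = Interval.Lopen(-4/9, 39/4)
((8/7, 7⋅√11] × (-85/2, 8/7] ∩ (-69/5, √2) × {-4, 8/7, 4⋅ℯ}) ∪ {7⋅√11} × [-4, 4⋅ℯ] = ((8/7, √2) × {-4, 8/7}) ∪ ({7⋅√11} × [-4, 4⋅ℯ])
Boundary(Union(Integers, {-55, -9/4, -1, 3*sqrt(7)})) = Union({-9/4, 3*sqrt(7)}, Integers)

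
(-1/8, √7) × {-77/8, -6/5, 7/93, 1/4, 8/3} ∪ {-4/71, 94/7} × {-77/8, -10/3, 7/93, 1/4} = ({-4/71, 94/7} × {-77/8, -10/3, 7/93, 1/4}) ∪ ((-1/8, √7) × {-77/8, -6/5, 7/93, 1/4, 8/3})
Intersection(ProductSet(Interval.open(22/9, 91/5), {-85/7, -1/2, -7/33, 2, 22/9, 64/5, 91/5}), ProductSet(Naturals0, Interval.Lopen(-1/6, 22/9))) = ProductSet(Range(3, 19, 1), {2, 22/9})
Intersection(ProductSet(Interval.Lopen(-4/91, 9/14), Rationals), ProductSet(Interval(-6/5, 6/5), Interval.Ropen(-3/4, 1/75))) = ProductSet(Interval.Lopen(-4/91, 9/14), Intersection(Interval.Ropen(-3/4, 1/75), Rationals))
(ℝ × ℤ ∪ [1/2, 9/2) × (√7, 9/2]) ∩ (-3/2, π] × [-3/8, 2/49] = (-3/2, π] × {0}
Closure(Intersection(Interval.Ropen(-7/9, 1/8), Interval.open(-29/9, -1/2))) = Interval(-7/9, -1/2)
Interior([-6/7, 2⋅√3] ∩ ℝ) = (-6/7, 2⋅√3)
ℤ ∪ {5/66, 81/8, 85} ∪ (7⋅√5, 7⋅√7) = ℤ ∪ {5/66, 81/8} ∪ (7⋅√5, 7⋅√7)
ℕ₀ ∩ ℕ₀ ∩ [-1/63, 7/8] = {0}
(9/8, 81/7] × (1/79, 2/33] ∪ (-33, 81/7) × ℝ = ((-33, 81/7) × ℝ) ∪ ((9/8, 81/7] × (1/79, 2/33])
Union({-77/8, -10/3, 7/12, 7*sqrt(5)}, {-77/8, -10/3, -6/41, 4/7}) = {-77/8, -10/3, -6/41, 4/7, 7/12, 7*sqrt(5)}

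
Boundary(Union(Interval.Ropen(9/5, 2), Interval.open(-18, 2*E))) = {-18, 2*E}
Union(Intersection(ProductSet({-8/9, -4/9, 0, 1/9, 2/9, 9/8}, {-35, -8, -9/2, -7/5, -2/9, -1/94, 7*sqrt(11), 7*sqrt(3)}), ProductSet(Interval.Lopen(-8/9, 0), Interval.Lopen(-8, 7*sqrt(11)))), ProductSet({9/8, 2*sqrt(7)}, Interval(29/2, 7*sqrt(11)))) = Union(ProductSet({-4/9, 0}, {-9/2, -7/5, -2/9, -1/94, 7*sqrt(11), 7*sqrt(3)}), ProductSet({9/8, 2*sqrt(7)}, Interval(29/2, 7*sqrt(11))))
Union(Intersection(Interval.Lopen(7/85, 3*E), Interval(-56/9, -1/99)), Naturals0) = Naturals0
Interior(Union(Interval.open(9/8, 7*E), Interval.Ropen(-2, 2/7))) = Union(Interval.open(-2, 2/7), Interval.open(9/8, 7*E))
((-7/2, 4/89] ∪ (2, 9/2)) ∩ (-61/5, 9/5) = (-7/2, 4/89]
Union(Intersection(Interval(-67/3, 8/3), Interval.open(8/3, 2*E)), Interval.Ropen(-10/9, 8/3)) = Interval.Ropen(-10/9, 8/3)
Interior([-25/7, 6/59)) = (-25/7, 6/59)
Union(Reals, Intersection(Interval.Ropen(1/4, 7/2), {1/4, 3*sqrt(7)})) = Reals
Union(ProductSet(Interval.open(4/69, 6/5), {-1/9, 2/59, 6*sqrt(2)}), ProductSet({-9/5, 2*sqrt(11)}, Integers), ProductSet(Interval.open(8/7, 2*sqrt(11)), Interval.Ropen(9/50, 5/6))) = Union(ProductSet({-9/5, 2*sqrt(11)}, Integers), ProductSet(Interval.open(4/69, 6/5), {-1/9, 2/59, 6*sqrt(2)}), ProductSet(Interval.open(8/7, 2*sqrt(11)), Interval.Ropen(9/50, 5/6)))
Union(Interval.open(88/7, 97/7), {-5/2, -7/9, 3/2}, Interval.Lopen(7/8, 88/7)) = Union({-5/2, -7/9}, Interval.open(7/8, 97/7))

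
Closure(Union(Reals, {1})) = Reals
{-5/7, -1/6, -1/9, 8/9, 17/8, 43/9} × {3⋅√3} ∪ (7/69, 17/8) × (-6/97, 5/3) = ((7/69, 17/8) × (-6/97, 5/3)) ∪ ({-5/7, -1/6, -1/9, 8/9, 17/8, 43/9} × {3⋅√3})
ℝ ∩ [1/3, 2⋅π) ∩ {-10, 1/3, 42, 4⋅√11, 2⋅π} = {1/3}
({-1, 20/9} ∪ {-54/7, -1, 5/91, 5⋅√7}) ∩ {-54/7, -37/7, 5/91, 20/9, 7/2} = {-54/7, 5/91, 20/9}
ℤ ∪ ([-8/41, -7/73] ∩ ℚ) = ℤ ∪ (ℚ ∩ [-8/41, -7/73])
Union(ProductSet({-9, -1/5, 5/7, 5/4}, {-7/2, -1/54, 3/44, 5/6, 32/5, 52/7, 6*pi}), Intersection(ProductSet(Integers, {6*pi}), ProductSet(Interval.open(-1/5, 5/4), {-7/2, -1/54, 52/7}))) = ProductSet({-9, -1/5, 5/7, 5/4}, {-7/2, -1/54, 3/44, 5/6, 32/5, 52/7, 6*pi})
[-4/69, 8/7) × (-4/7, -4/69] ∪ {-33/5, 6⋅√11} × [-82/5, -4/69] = ([-4/69, 8/7) × (-4/7, -4/69]) ∪ ({-33/5, 6⋅√11} × [-82/5, -4/69])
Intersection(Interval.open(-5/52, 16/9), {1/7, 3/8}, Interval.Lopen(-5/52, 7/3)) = {1/7, 3/8}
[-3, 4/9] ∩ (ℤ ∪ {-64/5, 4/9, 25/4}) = {-3, -2, -1, 0} ∪ {4/9}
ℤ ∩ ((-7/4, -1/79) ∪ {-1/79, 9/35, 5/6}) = {-1}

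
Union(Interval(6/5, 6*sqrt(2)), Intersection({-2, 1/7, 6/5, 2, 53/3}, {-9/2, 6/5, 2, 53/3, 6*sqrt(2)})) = Union({53/3}, Interval(6/5, 6*sqrt(2)))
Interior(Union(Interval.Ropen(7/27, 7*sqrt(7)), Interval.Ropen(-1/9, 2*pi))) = Interval.open(-1/9, 7*sqrt(7))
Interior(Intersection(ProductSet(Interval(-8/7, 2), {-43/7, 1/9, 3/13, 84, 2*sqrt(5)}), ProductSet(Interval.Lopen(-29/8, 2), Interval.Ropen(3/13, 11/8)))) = EmptySet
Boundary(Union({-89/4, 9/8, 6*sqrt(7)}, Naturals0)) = Union({-89/4, 9/8, 6*sqrt(7)}, Naturals0)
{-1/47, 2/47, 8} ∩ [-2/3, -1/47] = {-1/47}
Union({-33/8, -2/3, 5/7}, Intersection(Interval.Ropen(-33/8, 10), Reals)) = Interval.Ropen(-33/8, 10)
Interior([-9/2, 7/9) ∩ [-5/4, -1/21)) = (-5/4, -1/21)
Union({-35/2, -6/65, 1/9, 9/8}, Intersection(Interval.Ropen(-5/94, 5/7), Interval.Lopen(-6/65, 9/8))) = Union({-35/2, -6/65, 9/8}, Interval.Ropen(-5/94, 5/7))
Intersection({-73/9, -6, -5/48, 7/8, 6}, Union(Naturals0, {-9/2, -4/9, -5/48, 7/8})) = {-5/48, 7/8, 6}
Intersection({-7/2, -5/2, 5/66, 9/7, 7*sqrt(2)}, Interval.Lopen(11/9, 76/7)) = {9/7, 7*sqrt(2)}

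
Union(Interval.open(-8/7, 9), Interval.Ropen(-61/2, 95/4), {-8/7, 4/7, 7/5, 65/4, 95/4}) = Interval(-61/2, 95/4)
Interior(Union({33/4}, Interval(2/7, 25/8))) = Interval.open(2/7, 25/8)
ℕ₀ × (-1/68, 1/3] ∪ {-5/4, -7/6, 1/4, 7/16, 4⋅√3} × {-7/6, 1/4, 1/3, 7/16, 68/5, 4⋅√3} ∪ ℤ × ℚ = (ℤ × ℚ) ∪ (ℕ₀ × (-1/68, 1/3]) ∪ ({-5/4, -7/6, 1/4, 7/16, 4⋅√3} × {-7/6, 1/4, 1/3, 7/16, 68/5, 4⋅√3})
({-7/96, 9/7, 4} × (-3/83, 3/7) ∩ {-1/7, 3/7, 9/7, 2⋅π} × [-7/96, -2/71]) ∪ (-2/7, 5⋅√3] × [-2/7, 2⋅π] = (-2/7, 5⋅√3] × [-2/7, 2⋅π]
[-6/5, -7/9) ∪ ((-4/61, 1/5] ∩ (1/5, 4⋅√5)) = [-6/5, -7/9)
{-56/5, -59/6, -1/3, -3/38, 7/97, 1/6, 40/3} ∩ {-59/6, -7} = {-59/6}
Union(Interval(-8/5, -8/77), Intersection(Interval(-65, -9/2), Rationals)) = Union(Intersection(Interval(-65, -9/2), Rationals), Interval(-8/5, -8/77))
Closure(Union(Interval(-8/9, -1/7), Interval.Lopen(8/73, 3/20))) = Union(Interval(-8/9, -1/7), Interval(8/73, 3/20))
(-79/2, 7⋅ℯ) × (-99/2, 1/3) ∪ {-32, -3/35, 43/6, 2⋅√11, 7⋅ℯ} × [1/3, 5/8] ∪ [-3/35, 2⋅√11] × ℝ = ([-3/35, 2⋅√11] × ℝ) ∪ ((-79/2, 7⋅ℯ) × (-99/2, 1/3)) ∪ ({-32, -3/35, 43/6, 2⋅√11, 7⋅ℯ} × [1/3, 5/8])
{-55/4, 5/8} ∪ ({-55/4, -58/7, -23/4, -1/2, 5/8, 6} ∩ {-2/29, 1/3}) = {-55/4, 5/8}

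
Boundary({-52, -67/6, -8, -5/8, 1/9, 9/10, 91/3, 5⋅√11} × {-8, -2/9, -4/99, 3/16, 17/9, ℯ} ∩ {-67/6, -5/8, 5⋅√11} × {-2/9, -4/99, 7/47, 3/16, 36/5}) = {-67/6, -5/8, 5⋅√11} × {-2/9, -4/99, 3/16}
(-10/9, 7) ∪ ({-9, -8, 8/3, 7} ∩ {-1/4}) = (-10/9, 7)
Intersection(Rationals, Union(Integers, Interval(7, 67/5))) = Union(Integers, Intersection(Interval(7, 67/5), Rationals))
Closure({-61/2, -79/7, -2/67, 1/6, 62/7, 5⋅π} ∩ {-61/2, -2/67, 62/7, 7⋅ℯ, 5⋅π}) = {-61/2, -2/67, 62/7, 5⋅π}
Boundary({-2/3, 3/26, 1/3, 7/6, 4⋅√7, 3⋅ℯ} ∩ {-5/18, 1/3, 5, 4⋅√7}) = {1/3, 4⋅√7}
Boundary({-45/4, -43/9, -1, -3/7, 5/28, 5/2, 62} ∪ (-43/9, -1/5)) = {-45/4, -43/9, -1/5, 5/28, 5/2, 62}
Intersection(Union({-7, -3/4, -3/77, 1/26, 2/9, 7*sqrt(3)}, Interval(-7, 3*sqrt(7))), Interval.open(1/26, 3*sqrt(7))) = Interval.open(1/26, 3*sqrt(7))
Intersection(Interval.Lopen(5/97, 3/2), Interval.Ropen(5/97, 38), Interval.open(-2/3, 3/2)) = Interval.open(5/97, 3/2)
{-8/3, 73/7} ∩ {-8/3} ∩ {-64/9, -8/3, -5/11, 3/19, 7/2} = {-8/3}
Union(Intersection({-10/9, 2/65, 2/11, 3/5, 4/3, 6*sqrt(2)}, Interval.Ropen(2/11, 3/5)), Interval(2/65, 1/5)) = Interval(2/65, 1/5)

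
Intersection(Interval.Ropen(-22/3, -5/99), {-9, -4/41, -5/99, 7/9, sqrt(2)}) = {-4/41}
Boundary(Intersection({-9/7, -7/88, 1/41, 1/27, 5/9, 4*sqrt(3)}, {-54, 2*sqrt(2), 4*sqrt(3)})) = {4*sqrt(3)}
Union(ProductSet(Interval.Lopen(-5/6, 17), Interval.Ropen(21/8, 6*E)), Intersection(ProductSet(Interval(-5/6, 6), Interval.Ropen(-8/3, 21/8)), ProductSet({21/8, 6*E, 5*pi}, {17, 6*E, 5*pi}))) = ProductSet(Interval.Lopen(-5/6, 17), Interval.Ropen(21/8, 6*E))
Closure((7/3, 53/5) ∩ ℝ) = [7/3, 53/5]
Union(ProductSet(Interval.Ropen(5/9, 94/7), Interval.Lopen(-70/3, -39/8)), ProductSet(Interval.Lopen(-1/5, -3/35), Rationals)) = Union(ProductSet(Interval.Lopen(-1/5, -3/35), Rationals), ProductSet(Interval.Ropen(5/9, 94/7), Interval.Lopen(-70/3, -39/8)))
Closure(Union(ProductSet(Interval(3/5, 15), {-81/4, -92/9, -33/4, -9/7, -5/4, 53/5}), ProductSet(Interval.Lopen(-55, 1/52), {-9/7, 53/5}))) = Union(ProductSet(Interval(-55, 1/52), {-9/7, 53/5}), ProductSet(Interval(3/5, 15), {-81/4, -92/9, -33/4, -9/7, -5/4, 53/5}))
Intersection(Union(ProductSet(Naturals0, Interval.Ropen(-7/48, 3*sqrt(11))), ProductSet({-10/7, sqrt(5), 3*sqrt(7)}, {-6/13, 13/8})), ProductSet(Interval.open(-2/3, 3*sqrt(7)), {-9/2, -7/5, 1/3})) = ProductSet(Range(0, 8, 1), {1/3})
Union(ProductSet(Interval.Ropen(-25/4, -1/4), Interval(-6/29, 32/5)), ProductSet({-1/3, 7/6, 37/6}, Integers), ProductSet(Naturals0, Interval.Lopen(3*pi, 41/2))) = Union(ProductSet({-1/3, 7/6, 37/6}, Integers), ProductSet(Interval.Ropen(-25/4, -1/4), Interval(-6/29, 32/5)), ProductSet(Naturals0, Interval.Lopen(3*pi, 41/2)))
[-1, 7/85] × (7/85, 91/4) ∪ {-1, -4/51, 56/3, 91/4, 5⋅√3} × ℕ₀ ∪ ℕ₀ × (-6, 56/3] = (ℕ₀ × (-6, 56/3]) ∪ ([-1, 7/85] × (7/85, 91/4)) ∪ ({-1, -4/51, 56/3, 91/4, 5⋅√3} × ℕ₀)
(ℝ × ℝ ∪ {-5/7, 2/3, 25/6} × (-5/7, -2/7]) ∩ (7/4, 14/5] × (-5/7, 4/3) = (7/4, 14/5] × (-5/7, 4/3)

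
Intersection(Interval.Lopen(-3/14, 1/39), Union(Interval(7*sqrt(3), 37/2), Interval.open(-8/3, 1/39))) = Interval.open(-3/14, 1/39)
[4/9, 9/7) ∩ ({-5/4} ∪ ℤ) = {1}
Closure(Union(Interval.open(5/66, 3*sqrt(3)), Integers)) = Union(Integers, Interval(5/66, 3*sqrt(3)))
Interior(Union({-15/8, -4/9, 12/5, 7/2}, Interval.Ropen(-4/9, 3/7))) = Interval.open(-4/9, 3/7)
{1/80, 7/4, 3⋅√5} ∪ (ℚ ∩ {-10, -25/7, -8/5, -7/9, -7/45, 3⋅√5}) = {-10, -25/7, -8/5, -7/9, -7/45, 1/80, 7/4, 3⋅√5}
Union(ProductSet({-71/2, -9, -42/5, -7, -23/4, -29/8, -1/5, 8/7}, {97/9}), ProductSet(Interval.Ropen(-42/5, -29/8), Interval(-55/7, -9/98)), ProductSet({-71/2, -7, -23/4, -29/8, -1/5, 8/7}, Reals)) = Union(ProductSet({-71/2, -7, -23/4, -29/8, -1/5, 8/7}, Reals), ProductSet({-71/2, -9, -42/5, -7, -23/4, -29/8, -1/5, 8/7}, {97/9}), ProductSet(Interval.Ropen(-42/5, -29/8), Interval(-55/7, -9/98)))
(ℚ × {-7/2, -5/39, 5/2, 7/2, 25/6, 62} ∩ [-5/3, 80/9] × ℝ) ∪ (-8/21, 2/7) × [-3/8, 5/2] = ((-8/21, 2/7) × [-3/8, 5/2]) ∪ ((ℚ ∩ [-5/3, 80/9]) × {-7/2, -5/39, 5/2, 7/2, 25/6, 62})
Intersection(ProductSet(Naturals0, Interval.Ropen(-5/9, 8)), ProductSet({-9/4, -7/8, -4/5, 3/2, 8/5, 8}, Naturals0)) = ProductSet({8}, Range(0, 8, 1))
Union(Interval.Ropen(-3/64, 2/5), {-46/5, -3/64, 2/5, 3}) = Union({-46/5, 3}, Interval(-3/64, 2/5))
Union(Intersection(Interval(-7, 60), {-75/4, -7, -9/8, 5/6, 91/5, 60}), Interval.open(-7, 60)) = Interval(-7, 60)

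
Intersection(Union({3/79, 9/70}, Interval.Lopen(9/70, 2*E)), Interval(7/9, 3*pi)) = Interval(7/9, 2*E)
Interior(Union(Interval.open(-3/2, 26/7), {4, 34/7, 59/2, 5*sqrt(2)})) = Interval.open(-3/2, 26/7)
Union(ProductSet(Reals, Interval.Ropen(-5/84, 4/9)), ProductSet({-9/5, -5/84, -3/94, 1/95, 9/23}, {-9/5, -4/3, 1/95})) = Union(ProductSet({-9/5, -5/84, -3/94, 1/95, 9/23}, {-9/5, -4/3, 1/95}), ProductSet(Reals, Interval.Ropen(-5/84, 4/9)))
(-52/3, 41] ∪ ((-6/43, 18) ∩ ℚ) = (-52/3, 41] ∪ (ℚ ∩ (-6/43, 18))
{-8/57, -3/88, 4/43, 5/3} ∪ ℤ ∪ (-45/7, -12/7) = ℤ ∪ (-45/7, -12/7) ∪ {-8/57, -3/88, 4/43, 5/3}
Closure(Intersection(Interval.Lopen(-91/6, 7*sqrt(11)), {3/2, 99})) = {3/2}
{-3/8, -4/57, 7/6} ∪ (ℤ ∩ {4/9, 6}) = {-3/8, -4/57, 7/6, 6}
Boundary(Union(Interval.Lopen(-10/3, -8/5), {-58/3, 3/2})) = {-58/3, -10/3, -8/5, 3/2}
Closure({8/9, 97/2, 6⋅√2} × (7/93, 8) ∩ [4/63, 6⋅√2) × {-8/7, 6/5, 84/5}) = {8/9} × {6/5}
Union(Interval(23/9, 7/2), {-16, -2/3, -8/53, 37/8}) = Union({-16, -2/3, -8/53, 37/8}, Interval(23/9, 7/2))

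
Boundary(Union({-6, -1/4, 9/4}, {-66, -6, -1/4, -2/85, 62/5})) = {-66, -6, -1/4, -2/85, 9/4, 62/5}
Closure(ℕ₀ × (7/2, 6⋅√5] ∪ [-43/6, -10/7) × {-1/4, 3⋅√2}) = (ℕ₀ × [7/2, 6⋅√5]) ∪ ([-43/6, -10/7] × {-1/4, 3⋅√2})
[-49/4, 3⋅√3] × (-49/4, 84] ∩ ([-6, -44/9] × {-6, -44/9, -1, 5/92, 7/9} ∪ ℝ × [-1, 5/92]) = ([-6, -44/9] × {-6, -44/9, -1, 5/92, 7/9}) ∪ ([-49/4, 3⋅√3] × [-1, 5/92])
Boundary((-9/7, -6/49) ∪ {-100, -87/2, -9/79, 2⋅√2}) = {-100, -87/2, -9/7, -6/49, -9/79, 2⋅√2}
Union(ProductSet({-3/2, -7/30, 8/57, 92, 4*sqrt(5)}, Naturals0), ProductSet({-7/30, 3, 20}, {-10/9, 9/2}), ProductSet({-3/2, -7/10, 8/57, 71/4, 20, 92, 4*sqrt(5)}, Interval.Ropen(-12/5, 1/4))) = Union(ProductSet({-7/30, 3, 20}, {-10/9, 9/2}), ProductSet({-3/2, -7/30, 8/57, 92, 4*sqrt(5)}, Naturals0), ProductSet({-3/2, -7/10, 8/57, 71/4, 20, 92, 4*sqrt(5)}, Interval.Ropen(-12/5, 1/4)))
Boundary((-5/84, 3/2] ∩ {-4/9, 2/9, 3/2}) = {2/9, 3/2}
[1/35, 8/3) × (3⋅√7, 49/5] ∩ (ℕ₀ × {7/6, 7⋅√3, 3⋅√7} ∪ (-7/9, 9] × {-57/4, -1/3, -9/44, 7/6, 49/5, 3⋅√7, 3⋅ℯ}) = [1/35, 8/3) × {49/5, 3⋅ℯ}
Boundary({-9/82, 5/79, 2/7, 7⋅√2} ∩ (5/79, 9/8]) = {2/7}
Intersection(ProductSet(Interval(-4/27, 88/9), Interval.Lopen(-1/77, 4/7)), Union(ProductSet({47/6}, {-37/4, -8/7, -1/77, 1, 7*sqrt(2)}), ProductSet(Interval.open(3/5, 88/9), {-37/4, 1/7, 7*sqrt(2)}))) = ProductSet(Interval.open(3/5, 88/9), {1/7})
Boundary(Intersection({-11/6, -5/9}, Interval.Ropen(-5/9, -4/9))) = {-5/9}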